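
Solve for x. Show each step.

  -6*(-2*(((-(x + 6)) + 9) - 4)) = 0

Step 1. [-6*(-2*(((-(x + 6)) + 9) - 4)) = 0] -6 out front; divide by -6. So div: -2*(((-(x + 6)) + 9) - 4) = 0.
Step 2. [-2*(((-(x + 6)) + 9) - 4) = 0] -2 out front; divide by -2, so div: ((-(x + 6)) + 9) - 4 = 0.
Step 3. [((-(x + 6)) + 9) - 4 = 0] -4 is outermost — add 4 both sides ⇒ sub: (-(x + 6)) + 9 = 4.
Step 4. [(-(x + 6)) + 9 = 4] subtract 9: x sits inside (… + 9), so sub: -(x + 6) = -5.
Step 5. [-(x + 6) = -5] leading − — multiply by −1 ⇒ neg: x + 6 = 5.
Step 6. [x + 6 = 5] the outer +6 inverts by subtracting 6. So sub: x = -1.

Answer: x ∈ {-1}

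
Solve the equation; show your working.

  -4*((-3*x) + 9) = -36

Step 1. [-4*((-3*x) + 9) = -36] LHS = -4·(…); ÷-4 both sides. So div: (-3*x) + 9 = 9.
Step 2. [(-3*x) + 9 = 9] subtract 9: x sits inside (… + 9) ⇒ sub: -3*x = 0.
Step 3. [-3*x = 0] divide by the outer -3 ⇒ div: x = 0.

Answer: x ∈ {0}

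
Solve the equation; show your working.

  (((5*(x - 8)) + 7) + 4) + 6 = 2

Step 1. [(((5*(x - 8)) + 7) + 4) + 6 = 2] peel the +6: subtract 6 from each side, so sub: ((5*(x - 8)) + 7) + 4 = -4.
Step 2. [((5*(x - 8)) + 7) + 4 = -4] peel the +4: subtract 4 from each side ⇒ sub: (5*(x - 8)) + 7 = -8.
Step 3. [(5*(x - 8)) + 7 = -8] 7 comes off first (subtract 7) ⇒ sub: 5*(x - 8) = -15.
Step 4. [5*(x - 8) = -15] 5·(inner) — divide through by 5, so div: x - 8 = -3.
Step 5. [x - 8 = -3] peel the -8: add 8 from each side, so sub: x = 5.

Answer: x ∈ {5}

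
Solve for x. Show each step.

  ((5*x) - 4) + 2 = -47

Step 1. [((5*x) - 4) + 2 = -47] 2 comes off first (subtract 2), so sub: (5*x) - 4 = -49.
Step 2. [(5*x) - 4 = -49] peel the -4: add 4 from each side. So sub: 5*x = -45.
Step 3. [5*x = -45] divide by the outer 5 ⇒ div: x = -9.

Answer: x ∈ {-9}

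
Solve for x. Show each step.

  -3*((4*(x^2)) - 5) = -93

Step 1. [-3*((4*(x^2)) - 5) = -93] divide by the outer -3, so div: (4*(x^2)) - 5 = 31.
Step 2. [(4*(x^2)) - 5 = 31] peel the -5: add 5 from each side ⇒ sub: 4*(x^2) = 36.
Step 3. [4*(x^2) = 36] leading coefficient 4: divide by 4. So div: x^2 = 9.
Step 4. [x^2 = 9] LHS squared, RHS 9 ≥ 0: apply √ (±) ⇒ sqrt: x = 3 or -3.

Answer: x ∈ {-3, 3}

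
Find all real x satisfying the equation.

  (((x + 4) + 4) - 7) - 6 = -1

Step 1. [(((x + 4) + 4) - 7) - 6 = -1] -6 is outermost — add 6 both sides, so sub: ((x + 4) + 4) - 7 = 5.
Step 2. [((x + 4) + 4) - 7 = 5] the outer -7 inverts by adding 7 ⇒ sub: (x + 4) + 4 = 12.
Step 3. [(x + 4) + 4 = 12] subtract 4: x sits inside (… + 4), so sub: x + 4 = 8.
Step 4. [x + 4 = 8] peel the +4: subtract 4 from each side ⇒ sub: x = 4.

Answer: x ∈ {4}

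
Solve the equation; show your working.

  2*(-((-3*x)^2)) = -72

Step 1. [2*(-((-3*x)^2)) = -72] 2·(inner) — divide through by 2, so div: -((-3*x)^2) = -36.
Step 2. [-((-3*x)^2) = -36] flip signs both sides. So neg: (-3*x)^2 = 36.
Step 3. [(-3*x)^2 = 36] LHS squared, RHS 36 ≥ 0: apply √ (±), so sqrt: -3*x = 6 or -6.
Step 4. [-3*x = 6 or -6] -3·(inner) — divide through by -3, so div: x = -2 or 2.

Answer: x ∈ {-2, 2}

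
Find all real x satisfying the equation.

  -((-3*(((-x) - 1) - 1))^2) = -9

Step 1. [-((-3*(((-x) - 1) - 1))^2) = -9] LHS negated; negate both sides. So neg: (-3*(((-x) - 1) - 1))^2 = 9.
Step 2. [(-3*(((-x) - 1) - 1))^2 = 9] LHS squared, RHS 9 ≥ 0: apply √ (±) ⇒ sqrt: -3*(((-x) - 1) - 1) = 3 or -3.
Step 3. [-3*(((-x) - 1) - 1) = 3 or -3] -3 out front; divide by -3, so div: ((-x) - 1) - 1 = -1 or 1.
Step 4. [((-x) - 1) - 1 = -1 or 1] -1 is outermost — add 1 both sides, so sub: (-x) - 1 = 0 or 2.
Step 5. [(-x) - 1 = 0 or 2] add 1: x sits inside (… - 1). So sub: -x = 1 or 3.
Step 6. [-x = 1 or 3] LHS negated; negate both sides ⇒ neg: x = -1 or -3.

Answer: x ∈ {-3, -1}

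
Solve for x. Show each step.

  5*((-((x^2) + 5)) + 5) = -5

Step 1. [5*((-((x^2) + 5)) + 5) = -5] LHS = 5·(…); ÷5 both sides. So div: (-((x^2) + 5)) + 5 = -1.
Step 2. [(-((x^2) + 5)) + 5 = -1] +5 is outermost — subtract 5 both sides. So sub: -((x^2) + 5) = -6.
Step 3. [-((x^2) + 5) = -6] leading − — multiply by −1. So neg: (x^2) + 5 = 6.
Step 4. [(x^2) + 5 = 6] 5 comes off first (subtract 5), so sub: x^2 = 1.
Step 5. [x^2 = 1] √ both sides: 1 ≥ 0 gives two branches ⇒ sqrt: x = 1 or -1.

Answer: x ∈ {-1, 1}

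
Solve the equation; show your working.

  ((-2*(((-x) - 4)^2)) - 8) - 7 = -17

Step 1. [((-2*(((-x) - 4)^2)) - 8) - 7 = -17] add 7: x sits inside (… - 7). So sub: (-2*(((-x) - 4)^2)) - 8 = -10.
Step 2. [(-2*(((-x) - 4)^2)) - 8 = -10] 8 comes off first (add 8) ⇒ sub: -2*(((-x) - 4)^2) = -2.
Step 3. [-2*(((-x) - 4)^2) = -2] -2 out front; divide by -2. So div: ((-x) - 4)^2 = 1.
Step 4. [((-x) - 4)^2 = 1] 1 ≥ 0, LHS is (·)² — take ±√. So sqrt: (-x) - 4 = 1 or -1.
Step 5. [(-x) - 4 = 1 or -1] 4 comes off first (add 4). So sub: -x = 5 or 3.
Step 6. [-x = 5 or 3] leading − — multiply by −1. So neg: x = -5 or -3.

Answer: x ∈ {-5, -3}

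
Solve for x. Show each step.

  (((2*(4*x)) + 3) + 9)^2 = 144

Step 1. [(((2*(4*x)) + 3) + 9)^2 = 144] √ both sides: 144 ≥ 0 gives two branches, so sqrt: ((2*(4*x)) + 3) + 9 = 12 or -12.
Step 2. [((2*(4*x)) + 3) + 9 = 12 or -12] subtract 9: x sits inside (… + 9). So sub: (2*(4*x)) + 3 = 3 or -21.
Step 3. [(2*(4*x)) + 3 = 3 or -21] +3 is outermost — subtract 3 both sides. So sub: 2*(4*x) = 0 or -24.
Step 4. [2*(4*x) = 0 or -24] LHS = 2·(…); ÷2 both sides, so div: 4*x = 0 or -12.
Step 5. [4*x = 0 or -12] leading coefficient 4: divide by 4 ⇒ div: x = 0 or -3.

Answer: x ∈ {-3, 0}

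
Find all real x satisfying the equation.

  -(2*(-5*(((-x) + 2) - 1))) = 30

Step 1. [-(2*(-5*(((-x) + 2) - 1))) = 30] leading − — multiply by −1, so neg: 2*(-5*(((-x) + 2) - 1)) = -30.
Step 2. [2*(-5*(((-x) + 2) - 1)) = -30] divide by the outer 2, so div: -5*(((-x) + 2) - 1) = -15.
Step 3. [-5*(((-x) + 2) - 1) = -15] -5·(inner) — divide through by -5 ⇒ div: ((-x) + 2) - 1 = 3.
Step 4. [((-x) + 2) - 1 = 3] 1 comes off first (add 1). So sub: (-x) + 2 = 4.
Step 5. [(-x) + 2 = 4] 2 comes off first (subtract 2), so sub: -x = 2.
Step 6. [-x = 2] LHS negated; negate both sides ⇒ neg: x = -2.

Answer: x ∈ {-2}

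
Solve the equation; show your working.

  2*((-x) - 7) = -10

Step 1. [2*((-x) - 7) = -10] LHS = 2·(…); ÷2 both sides. So div: (-x) - 7 = -5.
Step 2. [(-x) - 7 = -5] -7 is outermost — add 7 both sides, so sub: -x = 2.
Step 3. [-x = 2] LHS negated; negate both sides ⇒ neg: x = -2.

Answer: x ∈ {-2}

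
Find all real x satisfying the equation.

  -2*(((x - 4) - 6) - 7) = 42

Step 1. [-2*(((x - 4) - 6) - 7) = 42] divide by the outer -2. So div: ((x - 4) - 6) - 7 = -21.
Step 2. [((x - 4) - 6) - 7 = -21] peel the -7: add 7 from each side. So sub: (x - 4) - 6 = -14.
Step 3. [(x - 4) - 6 = -14] -6 is outermost — add 6 both sides. So sub: x - 4 = -8.
Step 4. [x - 4 = -8] add 4: x sits inside (… - 4), so sub: x = -4.

Answer: x ∈ {-4}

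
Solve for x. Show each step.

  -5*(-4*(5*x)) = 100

Step 1. [-5*(-4*(5*x)) = 100] LHS = -5·(…); ÷-5 both sides, so div: -4*(5*x) = -20.
Step 2. [-4*(5*x) = -20] LHS = -4·(…); ÷-4 both sides ⇒ div: 5*x = 5.
Step 3. [5*x = 5] divide by the outer 5. So div: x = 1.

Answer: x ∈ {1}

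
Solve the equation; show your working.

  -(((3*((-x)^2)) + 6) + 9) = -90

Step 1. [-(((3*((-x)^2)) + 6) + 9) = -90] flip signs both sides, so neg: ((3*((-x)^2)) + 6) + 9 = 90.
Step 2. [((3*((-x)^2)) + 6) + 9 = 90] peel the +9: subtract 9 from each side. So sub: (3*((-x)^2)) + 6 = 81.
Step 3. [(3*((-x)^2)) + 6 = 81] peel the +6: subtract 6 from each side. So sub: 3*((-x)^2) = 75.
Step 4. [3*((-x)^2) = 75] divide by the outer 3. So div: (-x)^2 = 25.
Step 5. [(-x)^2 = 25] 25 ≥ 0, LHS is (·)² — take ±√ ⇒ sqrt: -x = 5 or -5.
Step 6. [-x = 5 or -5] leading − — multiply by −1. So neg: x = -5 or 5.

Answer: x ∈ {-5, 5}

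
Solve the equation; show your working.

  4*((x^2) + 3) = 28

Step 1. [4*((x^2) + 3) = 28] LHS = 4·(…); ÷4 both sides. So div: (x^2) + 3 = 7.
Step 2. [(x^2) + 3 = 7] +3 is outermost — subtract 3 both sides. So sub: x^2 = 4.
Step 3. [x^2 = 4] √ both sides: 4 ≥ 0 gives two branches ⇒ sqrt: x = 2 or -2.

Answer: x ∈ {-2, 2}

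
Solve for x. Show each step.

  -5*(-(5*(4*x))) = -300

Step 1. [-5*(-(5*(4*x))) = -300] leading coefficient -5: divide by -5, so div: -(5*(4*x)) = 60.
Step 2. [-(5*(4*x)) = 60] leading − — multiply by −1 ⇒ neg: 5*(4*x) = -60.
Step 3. [5*(4*x) = -60] divide by the outer 5, so div: 4*x = -12.
Step 4. [4*x = -12] leading coefficient 4: divide by 4, so div: x = -3.

Answer: x ∈ {-3}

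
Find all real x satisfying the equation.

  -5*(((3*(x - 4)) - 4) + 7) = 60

Step 1. [-5*(((3*(x - 4)) - 4) + 7) = 60] -5 out front; divide by -5 ⇒ div: ((3*(x - 4)) - 4) + 7 = -12.
Step 2. [((3*(x - 4)) - 4) + 7 = -12] subtract 7: x sits inside (… + 7) ⇒ sub: (3*(x - 4)) - 4 = -19.
Step 3. [(3*(x - 4)) - 4 = -19] 4 comes off first (add 4). So sub: 3*(x - 4) = -15.
Step 4. [3*(x - 4) = -15] divide by the outer 3 ⇒ div: x - 4 = -5.
Step 5. [x - 4 = -5] the outer -4 inverts by adding 4 ⇒ sub: x = -1.

Answer: x ∈ {-1}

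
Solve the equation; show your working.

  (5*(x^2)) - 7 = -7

Step 1. [(5*(x^2)) - 7 = -7] 7 comes off first (add 7). So sub: 5*(x^2) = 0.
Step 2. [5*(x^2) = 0] divide by the outer 5, so div: x^2 = 0.
Step 3. [x^2 = 0] LHS squared, RHS 0 ≥ 0: apply √ (±), so sqrt: x = 0.

Answer: x ∈ {0}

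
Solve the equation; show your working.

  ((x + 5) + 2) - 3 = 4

Step 1. [((x + 5) + 2) - 3 = 4] 3 comes off first (add 3), so sub: (x + 5) + 2 = 7.
Step 2. [(x + 5) + 2 = 7] the outer +2 inverts by subtracting 2 ⇒ sub: x + 5 = 5.
Step 3. [x + 5 = 5] 5 comes off first (subtract 5). So sub: x = 0.

Answer: x ∈ {0}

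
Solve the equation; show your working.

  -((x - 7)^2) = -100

Step 1. [-((x - 7)^2) = -100] LHS negated; negate both sides ⇒ neg: (x - 7)^2 = 100.
Step 2. [(x - 7)^2 = 100] √ both sides: 100 ≥ 0 gives two branches, so sqrt: x - 7 = 10 or -10.
Step 3. [x - 7 = 10 or -10] 7 comes off first (add 7). So sub: x = 17 or -3.

Answer: x ∈ {-3, 17}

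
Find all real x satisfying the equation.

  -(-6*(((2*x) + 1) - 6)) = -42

Step 1. [-(-6*(((2*x) + 1) - 6)) = -42] LHS negated; negate both sides. So neg: -6*(((2*x) + 1) - 6) = 42.
Step 2. [-6*(((2*x) + 1) - 6) = 42] -6·(inner) — divide through by -6 ⇒ div: ((2*x) + 1) - 6 = -7.
Step 3. [((2*x) + 1) - 6 = -7] peel the -6: add 6 from each side. So sub: (2*x) + 1 = -1.
Step 4. [(2*x) + 1 = -1] subtract 1: x sits inside (… + 1) ⇒ sub: 2*x = -2.
Step 5. [2*x = -2] LHS = 2·(…); ÷2 both sides ⇒ div: x = -1.

Answer: x ∈ {-1}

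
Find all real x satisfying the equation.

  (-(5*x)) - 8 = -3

Step 1. [(-(5*x)) - 8 = -3] 8 comes off first (add 8) ⇒ sub: -(5*x) = 5.
Step 2. [-(5*x) = 5] LHS negated; negate both sides ⇒ neg: 5*x = -5.
Step 3. [5*x = -5] 5 out front; divide by 5, so div: x = -1.

Answer: x ∈ {-1}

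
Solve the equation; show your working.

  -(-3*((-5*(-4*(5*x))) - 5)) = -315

Step 1. [-(-3*((-5*(-4*(5*x))) - 5)) = -315] LHS negated; negate both sides ⇒ neg: -3*((-5*(-4*(5*x))) - 5) = 315.
Step 2. [-3*((-5*(-4*(5*x))) - 5) = 315] LHS = -3·(…); ÷-3 both sides. So div: (-5*(-4*(5*x))) - 5 = -105.
Step 3. [(-5*(-4*(5*x))) - 5 = -105] common factor -5 (LHS and -105) — divide through ⇒ factor: (-4*(5*x)) + 1 = 21.
Step 4. [(-4*(5*x)) + 1 = 21] +1 is outermost — subtract 1 both sides, so sub: -4*(5*x) = 20.
Step 5. [-4*(5*x) = 20] -4 out front; divide by -4, so div: 5*x = -5.
Step 6. [5*x = -5] 5 out front; divide by 5 ⇒ div: x = -1.

Answer: x ∈ {-1}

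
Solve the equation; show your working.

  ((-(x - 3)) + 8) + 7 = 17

Step 1. [((-(x - 3)) + 8) + 7 = 17] the outer +7 inverts by subtracting 7 ⇒ sub: (-(x - 3)) + 8 = 10.
Step 2. [(-(x - 3)) + 8 = 10] peel the +8: subtract 8 from each side ⇒ sub: -(x - 3) = 2.
Step 3. [-(x - 3) = 2] LHS negated; negate both sides. So neg: x - 3 = -2.
Step 4. [x - 3 = -2] the outer -3 inverts by adding 3, so sub: x = 1.

Answer: x ∈ {1}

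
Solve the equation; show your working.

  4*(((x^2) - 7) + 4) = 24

Step 1. [4*(((x^2) - 7) + 4) = 24] 4 out front; divide by 4 ⇒ div: ((x^2) - 7) + 4 = 6.
Step 2. [((x^2) - 7) + 4 = 6] +4 is outermost — subtract 4 both sides. So sub: (x^2) - 7 = 2.
Step 3. [(x^2) - 7 = 2] peel the -7: add 7 from each side ⇒ sub: x^2 = 9.
Step 4. [x^2 = 9] LHS squared, RHS 9 ≥ 0: apply √ (±). So sqrt: x = 3 or -3.

Answer: x ∈ {-3, 3}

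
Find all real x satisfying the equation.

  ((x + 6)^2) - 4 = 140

Step 1. [((x + 6)^2) - 4 = 140] add 4: x sits inside (… - 4), so sub: (x + 6)^2 = 144.
Step 2. [(x + 6)^2 = 144] LHS squared, RHS 144 ≥ 0: apply √ (±), so sqrt: x + 6 = 12 or -12.
Step 3. [x + 6 = 12 or -12] subtract 6: x sits inside (… + 6) ⇒ sub: x = 6 or -18.

Answer: x ∈ {-18, 6}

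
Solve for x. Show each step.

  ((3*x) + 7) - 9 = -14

Step 1. [((3*x) + 7) - 9 = -14] 9 comes off first (add 9), so sub: (3*x) + 7 = -5.
Step 2. [(3*x) + 7 = -5] the outer +7 inverts by subtracting 7. So sub: 3*x = -12.
Step 3. [3*x = -12] LHS = 3·(…); ÷3 both sides ⇒ div: x = -4.

Answer: x ∈ {-4}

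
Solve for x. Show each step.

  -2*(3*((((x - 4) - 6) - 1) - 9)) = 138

Step 1. [-2*(3*((((x - 4) - 6) - 1) - 9)) = 138] leading coefficient -2: divide by -2, so div: 3*((((x - 4) - 6) - 1) - 9) = -69.
Step 2. [3*((((x - 4) - 6) - 1) - 9) = -69] divide by the outer 3 ⇒ div: (((x - 4) - 6) - 1) - 9 = -23.
Step 3. [(((x - 4) - 6) - 1) - 9 = -23] -9 is outermost — add 9 both sides ⇒ sub: ((x - 4) - 6) - 1 = -14.
Step 4. [((x - 4) - 6) - 1 = -14] the outer -1 inverts by adding 1. So sub: (x - 4) - 6 = -13.
Step 5. [(x - 4) - 6 = -13] the outer -6 inverts by adding 6. So sub: x - 4 = -7.
Step 6. [x - 4 = -7] add 4: x sits inside (… - 4), so sub: x = -3.

Answer: x ∈ {-3}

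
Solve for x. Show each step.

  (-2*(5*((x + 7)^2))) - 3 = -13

Step 1. [(-2*(5*((x + 7)^2))) - 3 = -13] 3 comes off first (add 3), so sub: -2*(5*((x + 7)^2)) = -10.
Step 2. [-2*(5*((x + 7)^2)) = -10] divide by the outer -2, so div: 5*((x + 7)^2) = 5.
Step 3. [5*((x + 7)^2) = 5] 5 out front; divide by 5 ⇒ div: (x + 7)^2 = 1.
Step 4. [(x + 7)^2 = 1] √ both sides: 1 ≥ 0 gives two branches, so sqrt: x + 7 = 1 or -1.
Step 5. [x + 7 = 1 or -1] subtract 7: x sits inside (… + 7). So sub: x = -6 or -8.

Answer: x ∈ {-8, -6}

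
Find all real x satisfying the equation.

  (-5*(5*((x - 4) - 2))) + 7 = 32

Step 1. [(-5*(5*((x - 4) - 2))) + 7 = 32] the outer +7 inverts by subtracting 7, so sub: -5*(5*((x - 4) - 2)) = 25.
Step 2. [-5*(5*((x - 4) - 2)) = 25] divide by the outer -5. So div: 5*((x - 4) - 2) = -5.
Step 3. [5*((x - 4) - 2) = -5] 5·(inner) — divide through by 5, so div: (x - 4) - 2 = -1.
Step 4. [(x - 4) - 2 = -1] add 2: x sits inside (… - 2), so sub: x - 4 = 1.
Step 5. [x - 4 = 1] -4 is outermost — add 4 both sides. So sub: x = 5.

Answer: x ∈ {5}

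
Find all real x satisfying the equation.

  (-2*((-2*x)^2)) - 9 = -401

Step 1. [(-2*((-2*x)^2)) - 9 = -401] the outer -9 inverts by adding 9. So sub: -2*((-2*x)^2) = -392.
Step 2. [-2*((-2*x)^2) = -392] -2·(inner) — divide through by -2. So div: (-2*x)^2 = 196.
Step 3. [(-2*x)^2 = 196] 196 ≥ 0, LHS is (·)² — take ±√, so sqrt: -2*x = 14 or -14.
Step 4. [-2*x = 14 or -14] LHS = -2·(…); ÷-2 both sides. So div: x = -7 or 7.

Answer: x ∈ {-7, 7}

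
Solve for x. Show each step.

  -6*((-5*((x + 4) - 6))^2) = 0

Step 1. [-6*((-5*((x + 4) - 6))^2) = 0] LHS = -6·(…); ÷-6 both sides, so div: (-5*((x + 4) - 6))^2 = 0.
Step 2. [(-5*((x + 4) - 6))^2 = 0] 0 ≥ 0, LHS is (·)² — take ±√, so sqrt: -5*((x + 4) - 6) = 0.
Step 3. [-5*((x + 4) - 6) = 0] LHS = -5·(…); ÷-5 both sides ⇒ div: (x + 4) - 6 = 0.
Step 4. [(x + 4) - 6 = 0] the outer -6 inverts by adding 6. So sub: x + 4 = 6.
Step 5. [x + 4 = 6] 4 comes off first (subtract 4) ⇒ sub: x = 2.

Answer: x ∈ {2}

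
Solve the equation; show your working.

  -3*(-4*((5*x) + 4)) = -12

Step 1. [-3*(-4*((5*x) + 4)) = -12] -3 out front; divide by -3, so div: -4*((5*x) + 4) = 4.
Step 2. [-4*((5*x) + 4) = 4] LHS = -4·(…); ÷-4 both sides. So div: (5*x) + 4 = -1.
Step 3. [(5*x) + 4 = -1] 4 comes off first (subtract 4), so sub: 5*x = -5.
Step 4. [5*x = -5] 5 out front; divide by 5, so div: x = -1.

Answer: x ∈ {-1}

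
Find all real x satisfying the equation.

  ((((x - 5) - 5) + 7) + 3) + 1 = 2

Step 1. [((((x - 5) - 5) + 7) + 3) + 1 = 2] 1 comes off first (subtract 1), so sub: (((x - 5) - 5) + 7) + 3 = 1.
Step 2. [(((x - 5) - 5) + 7) + 3 = 1] peel the +3: subtract 3 from each side ⇒ sub: ((x - 5) - 5) + 7 = -2.
Step 3. [((x - 5) - 5) + 7 = -2] subtract 7: x sits inside (… + 7), so sub: (x - 5) - 5 = -9.
Step 4. [(x - 5) - 5 = -9] -5 is outermost — add 5 both sides, so sub: x - 5 = -4.
Step 5. [x - 5 = -4] peel the -5: add 5 from each side ⇒ sub: x = 1.

Answer: x ∈ {1}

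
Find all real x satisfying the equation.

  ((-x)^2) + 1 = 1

Step 1. [((-x)^2) + 1 = 1] +1 is outermost — subtract 1 both sides ⇒ sub: (-x)^2 = 0.
Step 2. [(-x)^2 = 0] LHS squared, RHS 0 ≥ 0: apply √ (±), so sqrt: -x = 0.
Step 3. [-x = 0] leading − — multiply by −1. So neg: x = 0.

Answer: x ∈ {0}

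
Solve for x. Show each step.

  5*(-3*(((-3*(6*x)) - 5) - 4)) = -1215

Step 1. [5*(-3*(((-3*(6*x)) - 5) - 4)) = -1215] leading coefficient 5: divide by 5. So div: -3*(((-3*(6*x)) - 5) - 4) = -243.
Step 2. [-3*(((-3*(6*x)) - 5) - 4) = -243] -3 out front; divide by -3 ⇒ div: ((-3*(6*x)) - 5) - 4 = 81.
Step 3. [((-3*(6*x)) - 5) - 4 = 81] add 4: x sits inside (… - 4) ⇒ sub: (-3*(6*x)) - 5 = 85.
Step 4. [(-3*(6*x)) - 5 = 85] add 5: x sits inside (… - 5). So sub: -3*(6*x) = 90.
Step 5. [-3*(6*x) = 90] -3 out front; divide by -3. So div: 6*x = -30.
Step 6. [6*x = -30] 6·(inner) — divide through by 6, so div: x = -5.

Answer: x ∈ {-5}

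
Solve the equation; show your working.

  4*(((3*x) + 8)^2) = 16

Step 1. [4*(((3*x) + 8)^2) = 16] 4·(inner) — divide through by 4 ⇒ div: ((3*x) + 8)^2 = 4.
Step 2. [((3*x) + 8)^2 = 4] LHS squared, RHS 4 ≥ 0: apply √ (±), so sqrt: (3*x) + 8 = 2 or -2.
Step 3. [(3*x) + 8 = 2 or -2] +8 is outermost — subtract 8 both sides, so sub: 3*x = -6 or -10.
Step 4. [3*x = -6 or -10] 3 out front; divide by 3 ⇒ div: x = -2 or -10/3.

Answer: x ∈ {-10/3, -2}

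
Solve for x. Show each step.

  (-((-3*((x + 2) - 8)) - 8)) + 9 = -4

Step 1. [(-((-3*((x + 2) - 8)) - 8)) + 9 = -4] subtract 9: x sits inside (… + 9) ⇒ sub: -((-3*((x + 2) - 8)) - 8) = -13.
Step 2. [-((-3*((x + 2) - 8)) - 8) = -13] LHS negated; negate both sides ⇒ neg: (-3*((x + 2) - 8)) - 8 = 13.
Step 3. [(-3*((x + 2) - 8)) - 8 = 13] the outer -8 inverts by adding 8. So sub: -3*((x + 2) - 8) = 21.
Step 4. [-3*((x + 2) - 8) = 21] -3 out front; divide by -3, so div: (x + 2) - 8 = -7.
Step 5. [(x + 2) - 8 = -7] the outer -8 inverts by adding 8, so sub: x + 2 = 1.
Step 6. [x + 2 = 1] +2 is outermost — subtract 2 both sides, so sub: x = -1.

Answer: x ∈ {-1}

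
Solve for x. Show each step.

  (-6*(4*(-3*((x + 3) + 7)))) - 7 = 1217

Step 1. [(-6*(4*(-3*((x + 3) + 7)))) - 7 = 1217] -7 is outermost — add 7 both sides ⇒ sub: -6*(4*(-3*((x + 3) + 7))) = 1224.
Step 2. [-6*(4*(-3*((x + 3) + 7))) = 1224] -6 out front; divide by -6 ⇒ div: 4*(-3*((x + 3) + 7)) = -204.
Step 3. [4*(-3*((x + 3) + 7)) = -204] 4 out front; divide by 4 ⇒ div: -3*((x + 3) + 7) = -51.
Step 4. [-3*((x + 3) + 7) = -51] -3 out front; divide by -3 ⇒ div: (x + 3) + 7 = 17.
Step 5. [(x + 3) + 7 = 17] +7 is outermost — subtract 7 both sides. So sub: x + 3 = 10.
Step 6. [x + 3 = 10] the outer +3 inverts by subtracting 3. So sub: x = 7.

Answer: x ∈ {7}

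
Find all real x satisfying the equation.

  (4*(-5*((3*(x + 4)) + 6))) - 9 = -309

Step 1. [(4*(-5*((3*(x + 4)) + 6))) - 9 = -309] 9 comes off first (add 9). So sub: 4*(-5*((3*(x + 4)) + 6)) = -300.
Step 2. [4*(-5*((3*(x + 4)) + 6)) = -300] 4 out front; divide by 4 ⇒ div: -5*((3*(x + 4)) + 6) = -75.
Step 3. [-5*((3*(x + 4)) + 6) = -75] LHS = -5·(…); ÷-5 both sides, so div: (3*(x + 4)) + 6 = 15.
Step 4. [(3*(x + 4)) + 6 = 15] subtract 6: x sits inside (… + 6). So sub: 3*(x + 4) = 9.
Step 5. [3*(x + 4) = 9] LHS = 3·(…); ÷3 both sides ⇒ div: x + 4 = 3.
Step 6. [x + 4 = 3] 4 comes off first (subtract 4) ⇒ sub: x = -1.

Answer: x ∈ {-1}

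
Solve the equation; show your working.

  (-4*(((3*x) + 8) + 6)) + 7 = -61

Step 1. [(-4*(((3*x) + 8) + 6)) + 7 = -61] subtract 7: x sits inside (… + 7), so sub: -4*(((3*x) + 8) + 6) = -68.
Step 2. [-4*(((3*x) + 8) + 6) = -68] divide by the outer -4, so div: ((3*x) + 8) + 6 = 17.
Step 3. [((3*x) + 8) + 6 = 17] the outer +6 inverts by subtracting 6. So sub: (3*x) + 8 = 11.
Step 4. [(3*x) + 8 = 11] +8 is outermost — subtract 8 both sides ⇒ sub: 3*x = 3.
Step 5. [3*x = 3] leading coefficient 3: divide by 3 ⇒ div: x = 1.

Answer: x ∈ {1}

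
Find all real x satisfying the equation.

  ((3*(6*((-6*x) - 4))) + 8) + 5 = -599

Step 1. [((3*(6*((-6*x) - 4))) + 8) + 5 = -599] +5 is outermost — subtract 5 both sides, so sub: (3*(6*((-6*x) - 4))) + 8 = -604.
Step 2. [(3*(6*((-6*x) - 4))) + 8 = -604] 8 comes off first (subtract 8), so sub: 3*(6*((-6*x) - 4)) = -612.
Step 3. [3*(6*((-6*x) - 4)) = -612] 3 out front; divide by 3, so div: 6*((-6*x) - 4) = -204.
Step 4. [6*((-6*x) - 4) = -204] 6·(inner) — divide through by 6, so div: (-6*x) - 4 = -34.
Step 5. [(-6*x) - 4 = -34] peel the -4: add 4 from each side ⇒ sub: -6*x = -30.
Step 6. [-6*x = -30] leading coefficient -6: divide by -6, so div: x = 5.

Answer: x ∈ {5}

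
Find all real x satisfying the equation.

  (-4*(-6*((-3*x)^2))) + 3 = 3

Step 1. [(-4*(-6*((-3*x)^2))) + 3 = 3] 3 comes off first (subtract 3). So sub: -4*(-6*((-3*x)^2)) = 0.
Step 2. [-4*(-6*((-3*x)^2)) = 0] leading coefficient -4: divide by -4. So div: -6*((-3*x)^2) = 0.
Step 3. [-6*((-3*x)^2) = 0] -6·(inner) — divide through by -6, so div: (-3*x)^2 = 0.
Step 4. [(-3*x)^2 = 0] 0 ≥ 0, LHS is (·)² — take ±√. So sqrt: -3*x = 0.
Step 5. [-3*x = 0] divide by the outer -3, so div: x = 0.

Answer: x ∈ {0}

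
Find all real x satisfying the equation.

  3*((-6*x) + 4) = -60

Step 1. [3*((-6*x) + 4) = -60] divide by the outer 3, so div: (-6*x) + 4 = -20.
Step 2. [(-6*x) + 4 = -20] the outer +4 inverts by subtracting 4 ⇒ sub: -6*x = -24.
Step 3. [-6*x = -24] -6 out front; divide by -6 ⇒ div: x = 4.

Answer: x ∈ {4}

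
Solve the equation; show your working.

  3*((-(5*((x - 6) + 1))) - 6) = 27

Step 1. [3*((-(5*((x - 6) + 1))) - 6) = 27] 3·(inner) — divide through by 3, so div: (-(5*((x - 6) + 1))) - 6 = 9.
Step 2. [(-(5*((x - 6) + 1))) - 6 = 9] 6 comes off first (add 6) ⇒ sub: -(5*((x - 6) + 1)) = 15.
Step 3. [-(5*((x - 6) + 1)) = 15] leading − — multiply by −1. So neg: 5*((x - 6) + 1) = -15.
Step 4. [5*((x - 6) + 1) = -15] 5·(inner) — divide through by 5 ⇒ div: (x - 6) + 1 = -3.
Step 5. [(x - 6) + 1 = -3] 1 comes off first (subtract 1). So sub: x - 6 = -4.
Step 6. [x - 6 = -4] add 6: x sits inside (… - 6) ⇒ sub: x = 2.

Answer: x ∈ {2}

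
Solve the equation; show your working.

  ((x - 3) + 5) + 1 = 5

Step 1. [((x - 3) + 5) + 1 = 5] the outer +1 inverts by subtracting 1 ⇒ sub: (x - 3) + 5 = 4.
Step 2. [(x - 3) + 5 = 4] 5 comes off first (subtract 5), so sub: x - 3 = -1.
Step 3. [x - 3 = -1] -3 is outermost — add 3 both sides ⇒ sub: x = 2.

Answer: x ∈ {2}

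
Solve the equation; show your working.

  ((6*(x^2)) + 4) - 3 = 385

Step 1. [((6*(x^2)) + 4) - 3 = 385] 3 comes off first (add 3). So sub: (6*(x^2)) + 4 = 388.
Step 2. [(6*(x^2)) + 4 = 388] +4 is outermost — subtract 4 both sides ⇒ sub: 6*(x^2) = 384.
Step 3. [6*(x^2) = 384] divide by the outer 6. So div: x^2 = 64.
Step 4. [x^2 = 64] 64 ≥ 0, LHS is (·)² — take ±√, so sqrt: x = 8 or -8.

Answer: x ∈ {-8, 8}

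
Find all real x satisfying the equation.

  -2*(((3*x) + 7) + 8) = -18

Step 1. [-2*(((3*x) + 7) + 8) = -18] LHS = -2·(…); ÷-2 both sides ⇒ div: ((3*x) + 7) + 8 = 9.
Step 2. [((3*x) + 7) + 8 = 9] +8 is outermost — subtract 8 both sides, so sub: (3*x) + 7 = 1.
Step 3. [(3*x) + 7 = 1] the outer +7 inverts by subtracting 7, so sub: 3*x = -6.
Step 4. [3*x = -6] leading coefficient 3: divide by 3, so div: x = -2.

Answer: x ∈ {-2}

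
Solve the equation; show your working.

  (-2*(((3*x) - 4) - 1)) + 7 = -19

Step 1. [(-2*(((3*x) - 4) - 1)) + 7 = -19] peel the +7: subtract 7 from each side ⇒ sub: -2*(((3*x) - 4) - 1) = -26.
Step 2. [-2*(((3*x) - 4) - 1) = -26] leading coefficient -2: divide by -2 ⇒ div: ((3*x) - 4) - 1 = 13.
Step 3. [((3*x) - 4) - 1 = 13] add 1: x sits inside (… - 1) ⇒ sub: (3*x) - 4 = 14.
Step 4. [(3*x) - 4 = 14] 4 comes off first (add 4) ⇒ sub: 3*x = 18.
Step 5. [3*x = 18] LHS = 3·(…); ÷3 both sides. So div: x = 6.

Answer: x ∈ {6}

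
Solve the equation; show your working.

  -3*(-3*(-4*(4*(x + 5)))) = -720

Step 1. [-3*(-3*(-4*(4*(x + 5)))) = -720] divide by the outer -3. So div: -3*(-4*(4*(x + 5))) = 240.
Step 2. [-3*(-4*(4*(x + 5))) = 240] LHS = -3·(…); ÷-3 both sides, so div: -4*(4*(x + 5)) = -80.
Step 3. [-4*(4*(x + 5)) = -80] -4 out front; divide by -4. So div: 4*(x + 5) = 20.
Step 4. [4*(x + 5) = 20] 4·(inner) — divide through by 4, so div: x + 5 = 5.
Step 5. [x + 5 = 5] 5 comes off first (subtract 5), so sub: x = 0.

Answer: x ∈ {0}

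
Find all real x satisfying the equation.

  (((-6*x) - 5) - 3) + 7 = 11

Step 1. [(((-6*x) - 5) - 3) + 7 = 11] 7 comes off first (subtract 7) ⇒ sub: ((-6*x) - 5) - 3 = 4.
Step 2. [((-6*x) - 5) - 3 = 4] -3 is outermost — add 3 both sides, so sub: (-6*x) - 5 = 7.
Step 3. [(-6*x) - 5 = 7] add 5: x sits inside (… - 5), so sub: -6*x = 12.
Step 4. [-6*x = 12] LHS = -6·(…); ÷-6 both sides ⇒ div: x = -2.

Answer: x ∈ {-2}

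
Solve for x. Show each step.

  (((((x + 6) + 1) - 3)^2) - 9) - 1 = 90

Step 1. [(((((x + 6) + 1) - 3)^2) - 9) - 1 = 90] peel the -1: add 1 from each side ⇒ sub: ((((x + 6) + 1) - 3)^2) - 9 = 91.
Step 2. [((((x + 6) + 1) - 3)^2) - 9 = 91] the outer -9 inverts by adding 9 ⇒ sub: (((x + 6) + 1) - 3)^2 = 100.
Step 3. [(((x + 6) + 1) - 3)^2 = 100] √ both sides: 100 ≥ 0 gives two branches ⇒ sqrt: ((x + 6) + 1) - 3 = 10 or -10.
Step 4. [((x + 6) + 1) - 3 = 10 or -10] peel the -3: add 3 from each side. So sub: (x + 6) + 1 = 13 or -7.
Step 5. [(x + 6) + 1 = 13 or -7] the outer +1 inverts by subtracting 1, so sub: x + 6 = 12 or -8.
Step 6. [x + 6 = 12 or -8] the outer +6 inverts by subtracting 6. So sub: x = 6 or -14.

Answer: x ∈ {-14, 6}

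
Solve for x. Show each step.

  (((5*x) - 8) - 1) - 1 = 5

Step 1. [(((5*x) - 8) - 1) - 1 = 5] the outer -1 inverts by adding 1, so sub: ((5*x) - 8) - 1 = 6.
Step 2. [((5*x) - 8) - 1 = 6] peel the -1: add 1 from each side ⇒ sub: (5*x) - 8 = 7.
Step 3. [(5*x) - 8 = 7] add 8: x sits inside (… - 8). So sub: 5*x = 15.
Step 4. [5*x = 15] 5 out front; divide by 5, so div: x = 3.

Answer: x ∈ {3}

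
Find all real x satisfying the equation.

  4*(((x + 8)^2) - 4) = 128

Step 1. [4*(((x + 8)^2) - 4) = 128] 4·(inner) — divide through by 4. So div: ((x + 8)^2) - 4 = 32.
Step 2. [((x + 8)^2) - 4 = 32] 4 comes off first (add 4). So sub: (x + 8)^2 = 36.
Step 3. [(x + 8)^2 = 36] LHS squared, RHS 36 ≥ 0: apply √ (±) ⇒ sqrt: x + 8 = 6 or -6.
Step 4. [x + 8 = 6 or -6] 8 comes off first (subtract 8). So sub: x = -2 or -14.

Answer: x ∈ {-14, -2}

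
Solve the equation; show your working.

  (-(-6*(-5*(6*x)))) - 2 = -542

Step 1. [(-(-6*(-5*(6*x)))) - 2 = -542] 2 comes off first (add 2). So sub: -(-6*(-5*(6*x))) = -540.
Step 2. [-(-6*(-5*(6*x))) = -540] LHS negated; negate both sides ⇒ neg: -6*(-5*(6*x)) = 540.
Step 3. [-6*(-5*(6*x)) = 540] LHS = -6·(…); ÷-6 both sides, so div: -5*(6*x) = -90.
Step 4. [-5*(6*x) = -90] leading coefficient -5: divide by -5 ⇒ div: 6*x = 18.
Step 5. [6*x = 18] 6 out front; divide by 6 ⇒ div: x = 3.

Answer: x ∈ {3}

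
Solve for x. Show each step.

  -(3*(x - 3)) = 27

Step 1. [-(3*(x - 3)) = 27] leading − — multiply by −1. So neg: 3*(x - 3) = -27.
Step 2. [3*(x - 3) = -27] 3 out front; divide by 3, so div: x - 3 = -9.
Step 3. [x - 3 = -9] add 3: x sits inside (… - 3), so sub: x = -6.

Answer: x ∈ {-6}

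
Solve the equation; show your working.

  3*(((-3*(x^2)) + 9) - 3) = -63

Step 1. [3*(((-3*(x^2)) + 9) - 3) = -63] leading coefficient 3: divide by 3. So div: ((-3*(x^2)) + 9) - 3 = -21.
Step 2. [((-3*(x^2)) + 9) - 3 = -21] the outer -3 inverts by adding 3, so sub: (-3*(x^2)) + 9 = -18.
Step 3. [(-3*(x^2)) + 9 = -18] -3 divides every term; factor it out, so factor: (x^2) - 3 = 6.
Step 4. [(x^2) - 3 = 6] -3 is outermost — add 3 both sides. So sub: x^2 = 9.
Step 5. [x^2 = 9] LHS squared, RHS 9 ≥ 0: apply √ (±). So sqrt: x = 3 or -3.

Answer: x ∈ {-3, 3}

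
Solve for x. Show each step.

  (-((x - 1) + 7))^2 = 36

Step 1. [(-((x - 1) + 7))^2 = 36] √ both sides: 36 ≥ 0 gives two branches. So sqrt: -((x - 1) + 7) = 6 or -6.
Step 2. [-((x - 1) + 7) = 6 or -6] flip signs both sides ⇒ neg: (x - 1) + 7 = -6 or 6.
Step 3. [(x - 1) + 7 = -6 or 6] peel the +7: subtract 7 from each side ⇒ sub: x - 1 = -13 or -1.
Step 4. [x - 1 = -13 or -1] 1 comes off first (add 1), so sub: x = -12 or 0.

Answer: x ∈ {-12, 0}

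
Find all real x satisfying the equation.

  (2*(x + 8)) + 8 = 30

Step 1. [(2*(x + 8)) + 8 = 30] 2 | LHS and 2 | 30: pull 2 out ⇒ factor: (x + 8) + 4 = 15.
Step 2. [(x + 8) + 4 = 15] 4 comes off first (subtract 4) ⇒ sub: x + 8 = 11.
Step 3. [x + 8 = 11] the outer +8 inverts by subtracting 8. So sub: x = 3.

Answer: x ∈ {3}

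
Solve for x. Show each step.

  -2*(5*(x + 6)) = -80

Step 1. [-2*(5*(x + 6)) = -80] LHS = -2·(…); ÷-2 both sides ⇒ div: 5*(x + 6) = 40.
Step 2. [5*(x + 6) = 40] 5 out front; divide by 5, so div: x + 6 = 8.
Step 3. [x + 6 = 8] subtract 6: x sits inside (… + 6), so sub: x = 2.

Answer: x ∈ {2}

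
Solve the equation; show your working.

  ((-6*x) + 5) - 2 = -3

Step 1. [((-6*x) + 5) - 2 = -3] peel the -2: add 2 from each side, so sub: (-6*x) + 5 = -1.
Step 2. [(-6*x) + 5 = -1] the outer +5 inverts by subtracting 5, so sub: -6*x = -6.
Step 3. [-6*x = -6] leading coefficient -6: divide by -6. So div: x = 1.

Answer: x ∈ {1}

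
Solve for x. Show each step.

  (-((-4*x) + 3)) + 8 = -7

Step 1. [(-((-4*x) + 3)) + 8 = -7] the outer +8 inverts by subtracting 8, so sub: -((-4*x) + 3) = -15.
Step 2. [-((-4*x) + 3) = -15] LHS negated; negate both sides, so neg: (-4*x) + 3 = 15.
Step 3. [(-4*x) + 3 = 15] subtract 3: x sits inside (… + 3), so sub: -4*x = 12.
Step 4. [-4*x = 12] -4 out front; divide by -4. So div: x = -3.

Answer: x ∈ {-3}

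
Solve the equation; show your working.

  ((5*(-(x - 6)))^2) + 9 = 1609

Step 1. [((5*(-(x - 6)))^2) + 9 = 1609] peel the +9: subtract 9 from each side. So sub: (5*(-(x - 6)))^2 = 1600.
Step 2. [(5*(-(x - 6)))^2 = 1600] LHS squared, RHS 1600 ≥ 0: apply √ (±) ⇒ sqrt: 5*(-(x - 6)) = 40 or -40.
Step 3. [5*(-(x - 6)) = 40 or -40] divide by the outer 5, so div: -(x - 6) = 8 or -8.
Step 4. [-(x - 6) = 8 or -8] flip signs both sides ⇒ neg: x - 6 = -8 or 8.
Step 5. [x - 6 = -8 or 8] -6 is outermost — add 6 both sides, so sub: x = -2 or 14.

Answer: x ∈ {-2, 14}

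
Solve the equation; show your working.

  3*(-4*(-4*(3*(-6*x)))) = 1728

Step 1. [3*(-4*(-4*(3*(-6*x)))) = 1728] 3·(inner) — divide through by 3. So div: -4*(-4*(3*(-6*x))) = 576.
Step 2. [-4*(-4*(3*(-6*x))) = 576] divide by the outer -4 ⇒ div: -4*(3*(-6*x)) = -144.
Step 3. [-4*(3*(-6*x)) = -144] -4·(inner) — divide through by -4. So div: 3*(-6*x) = 36.
Step 4. [3*(-6*x) = 36] 3·(inner) — divide through by 3. So div: -6*x = 12.
Step 5. [-6*x = 12] LHS = -6·(…); ÷-6 both sides, so div: x = -2.

Answer: x ∈ {-2}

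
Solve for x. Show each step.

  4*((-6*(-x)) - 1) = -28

Step 1. [4*((-6*(-x)) - 1) = -28] divide by the outer 4, so div: (-6*(-x)) - 1 = -7.
Step 2. [(-6*(-x)) - 1 = -7] -1 is outermost — add 1 both sides, so sub: -6*(-x) = -6.
Step 3. [-6*(-x) = -6] LHS = -6·(…); ÷-6 both sides. So div: -x = 1.
Step 4. [-x = 1] flip signs both sides ⇒ neg: x = -1.

Answer: x ∈ {-1}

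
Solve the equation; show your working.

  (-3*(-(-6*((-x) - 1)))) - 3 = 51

Step 1. [(-3*(-(-6*((-x) - 1)))) - 3 = 51] -3 | LHS and -3 | 51: pull -3 out. So factor: (-(-6*((-x) - 1))) + 1 = -17.
Step 2. [(-(-6*((-x) - 1))) + 1 = -17] subtract 1: x sits inside (… + 1), so sub: -(-6*((-x) - 1)) = -18.
Step 3. [-(-6*((-x) - 1)) = -18] flip signs both sides ⇒ neg: -6*((-x) - 1) = 18.
Step 4. [-6*((-x) - 1) = 18] leading coefficient -6: divide by -6 ⇒ div: (-x) - 1 = -3.
Step 5. [(-x) - 1 = -3] 1 comes off first (add 1), so sub: -x = -2.
Step 6. [-x = -2] flip signs both sides. So neg: x = 2.

Answer: x ∈ {2}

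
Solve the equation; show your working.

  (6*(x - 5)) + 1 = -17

Step 1. [(6*(x - 5)) + 1 = -17] +1 is outermost — subtract 1 both sides, so sub: 6*(x - 5) = -18.
Step 2. [6*(x - 5) = -18] 6·(inner) — divide through by 6. So div: x - 5 = -3.
Step 3. [x - 5 = -3] 5 comes off first (add 5) ⇒ sub: x = 2.

Answer: x ∈ {2}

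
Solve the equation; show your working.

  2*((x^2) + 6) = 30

Step 1. [2*((x^2) + 6) = 30] divide by the outer 2 ⇒ div: (x^2) + 6 = 15.
Step 2. [(x^2) + 6 = 15] +6 is outermost — subtract 6 both sides ⇒ sub: x^2 = 9.
Step 3. [x^2 = 9] LHS squared, RHS 9 ≥ 0: apply √ (±). So sqrt: x = 3 or -3.

Answer: x ∈ {-3, 3}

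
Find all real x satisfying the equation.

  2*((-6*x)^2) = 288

Step 1. [2*((-6*x)^2) = 288] 2·(inner) — divide through by 2. So div: (-6*x)^2 = 144.
Step 2. [(-6*x)^2 = 144] 144 ≥ 0, LHS is (·)² — take ±√. So sqrt: -6*x = 12 or -12.
Step 3. [-6*x = 12 or -12] -6·(inner) — divide through by -6, so div: x = -2 or 2.

Answer: x ∈ {-2, 2}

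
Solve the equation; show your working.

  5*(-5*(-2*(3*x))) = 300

Step 1. [5*(-5*(-2*(3*x))) = 300] divide by the outer 5, so div: -5*(-2*(3*x)) = 60.
Step 2. [-5*(-2*(3*x)) = 60] -5·(inner) — divide through by -5. So div: -2*(3*x) = -12.
Step 3. [-2*(3*x) = -12] -2·(inner) — divide through by -2 ⇒ div: 3*x = 6.
Step 4. [3*x = 6] 3 out front; divide by 3. So div: x = 2.

Answer: x ∈ {2}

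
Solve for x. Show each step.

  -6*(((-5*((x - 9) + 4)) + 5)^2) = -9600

Step 1. [-6*(((-5*((x - 9) + 4)) + 5)^2) = -9600] -6·(inner) — divide through by -6 ⇒ div: ((-5*((x - 9) + 4)) + 5)^2 = 1600.
Step 2. [((-5*((x - 9) + 4)) + 5)^2 = 1600] LHS squared, RHS 1600 ≥ 0: apply √ (±), so sqrt: (-5*((x - 9) + 4)) + 5 = 40 or -40.
Step 3. [(-5*((x - 9) + 4)) + 5 = 40 or -40] the outer +5 inverts by subtracting 5 ⇒ sub: -5*((x - 9) + 4) = 35 or -45.
Step 4. [-5*((x - 9) + 4) = 35 or -45] -5·(inner) — divide through by -5. So div: (x - 9) + 4 = -7 or 9.
Step 5. [(x - 9) + 4 = -7 or 9] peel the +4: subtract 4 from each side. So sub: x - 9 = -11 or 5.
Step 6. [x - 9 = -11 or 5] the outer -9 inverts by adding 9 ⇒ sub: x = -2 or 14.

Answer: x ∈ {-2, 14}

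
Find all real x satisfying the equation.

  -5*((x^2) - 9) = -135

Step 1. [-5*((x^2) - 9) = -135] -5·(inner) — divide through by -5. So div: (x^2) - 9 = 27.
Step 2. [(x^2) - 9 = 27] add 9: x sits inside (… - 9). So sub: x^2 = 36.
Step 3. [x^2 = 36] 36 ≥ 0, LHS is (·)² — take ±√, so sqrt: x = 6 or -6.

Answer: x ∈ {-6, 6}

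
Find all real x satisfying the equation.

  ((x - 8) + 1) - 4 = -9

Step 1. [((x - 8) + 1) - 4 = -9] add 4: x sits inside (… - 4), so sub: (x - 8) + 1 = -5.
Step 2. [(x - 8) + 1 = -5] the outer +1 inverts by subtracting 1. So sub: x - 8 = -6.
Step 3. [x - 8 = -6] peel the -8: add 8 from each side ⇒ sub: x = 2.

Answer: x ∈ {2}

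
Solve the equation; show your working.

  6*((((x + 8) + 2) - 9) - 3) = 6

Step 1. [6*((((x + 8) + 2) - 9) - 3) = 6] divide by the outer 6 ⇒ div: (((x + 8) + 2) - 9) - 3 = 1.
Step 2. [(((x + 8) + 2) - 9) - 3 = 1] 3 comes off first (add 3). So sub: ((x + 8) + 2) - 9 = 4.
Step 3. [((x + 8) + 2) - 9 = 4] 9 comes off first (add 9). So sub: (x + 8) + 2 = 13.
Step 4. [(x + 8) + 2 = 13] 2 comes off first (subtract 2), so sub: x + 8 = 11.
Step 5. [x + 8 = 11] the outer +8 inverts by subtracting 8, so sub: x = 3.

Answer: x ∈ {3}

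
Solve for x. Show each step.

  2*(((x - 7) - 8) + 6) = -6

Step 1. [2*(((x - 7) - 8) + 6) = -6] 2·(inner) — divide through by 2. So div: ((x - 7) - 8) + 6 = -3.
Step 2. [((x - 7) - 8) + 6 = -3] +6 is outermost — subtract 6 both sides. So sub: (x - 7) - 8 = -9.
Step 3. [(x - 7) - 8 = -9] 8 comes off first (add 8) ⇒ sub: x - 7 = -1.
Step 4. [x - 7 = -1] peel the -7: add 7 from each side ⇒ sub: x = 6.

Answer: x ∈ {6}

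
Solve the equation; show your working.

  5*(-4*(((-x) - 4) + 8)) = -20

Step 1. [5*(-4*(((-x) - 4) + 8)) = -20] LHS = 5·(…); ÷5 both sides, so div: -4*(((-x) - 4) + 8) = -4.
Step 2. [-4*(((-x) - 4) + 8) = -4] LHS = -4·(…); ÷-4 both sides. So div: ((-x) - 4) + 8 = 1.
Step 3. [((-x) - 4) + 8 = 1] +8 is outermost — subtract 8 both sides, so sub: (-x) - 4 = -7.
Step 4. [(-x) - 4 = -7] peel the -4: add 4 from each side. So sub: -x = -3.
Step 5. [-x = -3] leading − — multiply by −1, so neg: x = 3.

Answer: x ∈ {3}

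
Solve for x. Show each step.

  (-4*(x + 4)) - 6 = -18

Step 1. [(-4*(x + 4)) - 6 = -18] the outer -6 inverts by adding 6, so sub: -4*(x + 4) = -12.
Step 2. [-4*(x + 4) = -12] -4 out front; divide by -4. So div: x + 4 = 3.
Step 3. [x + 4 = 3] 4 comes off first (subtract 4) ⇒ sub: x = -1.

Answer: x ∈ {-1}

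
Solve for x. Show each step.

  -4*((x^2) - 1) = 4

Step 1. [-4*((x^2) - 1) = 4] -4 out front; divide by -4 ⇒ div: (x^2) - 1 = -1.
Step 2. [(x^2) - 1 = -1] 1 comes off first (add 1) ⇒ sub: x^2 = 0.
Step 3. [x^2 = 0] LHS squared, RHS 0 ≥ 0: apply √ (±). So sqrt: x = 0.

Answer: x ∈ {0}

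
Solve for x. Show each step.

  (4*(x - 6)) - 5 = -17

Step 1. [(4*(x - 6)) - 5 = -17] peel the -5: add 5 from each side ⇒ sub: 4*(x - 6) = -12.
Step 2. [4*(x - 6) = -12] divide by the outer 4. So div: x - 6 = -3.
Step 3. [x - 6 = -3] peel the -6: add 6 from each side. So sub: x = 3.

Answer: x ∈ {3}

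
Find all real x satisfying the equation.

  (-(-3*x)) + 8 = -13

Step 1. [(-(-3*x)) + 8 = -13] 8 comes off first (subtract 8). So sub: -(-3*x) = -21.
Step 2. [-(-3*x) = -21] flip signs both sides. So neg: -3*x = 21.
Step 3. [-3*x = 21] LHS = -3·(…); ÷-3 both sides ⇒ div: x = -7.

Answer: x ∈ {-7}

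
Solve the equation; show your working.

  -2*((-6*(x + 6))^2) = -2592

Step 1. [-2*((-6*(x + 6))^2) = -2592] leading coefficient -2: divide by -2, so div: (-6*(x + 6))^2 = 1296.
Step 2. [(-6*(x + 6))^2 = 1296] √ both sides: 1296 ≥ 0 gives two branches. So sqrt: -6*(x + 6) = 36 or -36.
Step 3. [-6*(x + 6) = 36 or -36] -6 out front; divide by -6. So div: x + 6 = -6 or 6.
Step 4. [x + 6 = -6 or 6] +6 is outermost — subtract 6 both sides ⇒ sub: x = -12 or 0.

Answer: x ∈ {-12, 0}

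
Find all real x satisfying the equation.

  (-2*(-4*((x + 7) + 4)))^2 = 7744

Step 1. [(-2*(-4*((x + 7) + 4)))^2 = 7744] 7744 ≥ 0, LHS is (·)² — take ±√ ⇒ sqrt: -2*(-4*((x + 7) + 4)) = 88 or -88.
Step 2. [-2*(-4*((x + 7) + 4)) = 88 or -88] -2·(inner) — divide through by -2, so div: -4*((x + 7) + 4) = -44 or 44.
Step 3. [-4*((x + 7) + 4) = -44 or 44] -4 out front; divide by -4 ⇒ div: (x + 7) + 4 = 11 or -11.
Step 4. [(x + 7) + 4 = 11 or -11] the outer +4 inverts by subtracting 4. So sub: x + 7 = 7 or -15.
Step 5. [x + 7 = 7 or -15] the outer +7 inverts by subtracting 7, so sub: x = 0 or -22.

Answer: x ∈ {-22, 0}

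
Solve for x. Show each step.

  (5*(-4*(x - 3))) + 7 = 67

Step 1. [(5*(-4*(x - 3))) + 7 = 67] subtract 7: x sits inside (… + 7). So sub: 5*(-4*(x - 3)) = 60.
Step 2. [5*(-4*(x - 3)) = 60] divide by the outer 5 ⇒ div: -4*(x - 3) = 12.
Step 3. [-4*(x - 3) = 12] divide by the outer -4 ⇒ div: x - 3 = -3.
Step 4. [x - 3 = -3] peel the -3: add 3 from each side ⇒ sub: x = 0.

Answer: x ∈ {0}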